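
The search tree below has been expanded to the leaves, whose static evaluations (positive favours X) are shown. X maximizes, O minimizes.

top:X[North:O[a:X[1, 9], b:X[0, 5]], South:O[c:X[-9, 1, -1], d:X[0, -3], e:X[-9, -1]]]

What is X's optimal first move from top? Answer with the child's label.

a (X): max(1, 9) = 9
b (X): max(0, 5) = 5
North (O): min(9, 5) = 5
c (X): max(-9, 1, -1) = 1
d (X): max(0, -3) = 0
e (X): max(-9, -1) = -1
South (O): min(1, 0, -1) = -1
top (X): max(5, -1) = 5
X at top wants the highest of {North=5, South=-1}, so chooses North.

North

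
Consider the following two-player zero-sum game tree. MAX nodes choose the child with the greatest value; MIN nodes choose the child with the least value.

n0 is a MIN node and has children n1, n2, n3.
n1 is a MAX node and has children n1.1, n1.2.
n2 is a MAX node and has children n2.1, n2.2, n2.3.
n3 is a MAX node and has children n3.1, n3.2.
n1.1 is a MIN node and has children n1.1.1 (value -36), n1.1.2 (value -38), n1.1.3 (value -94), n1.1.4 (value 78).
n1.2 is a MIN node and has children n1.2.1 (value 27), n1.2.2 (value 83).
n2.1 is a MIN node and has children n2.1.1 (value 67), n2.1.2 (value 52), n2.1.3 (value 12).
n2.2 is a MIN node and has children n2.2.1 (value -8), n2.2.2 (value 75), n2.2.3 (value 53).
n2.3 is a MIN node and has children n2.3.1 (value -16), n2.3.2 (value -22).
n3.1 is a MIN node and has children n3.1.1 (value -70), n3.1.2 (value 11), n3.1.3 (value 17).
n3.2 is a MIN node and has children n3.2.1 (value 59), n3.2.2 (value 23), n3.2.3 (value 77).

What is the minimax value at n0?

n1.1 (MIN): min(-36, -38, -94, 78) = -94
n1.2 (MIN): min(27, 83) = 27
n1 (MAX): max(-94, 27) = 27
n2.1 (MIN): min(67, 52, 12) = 12
n2.2 (MIN): min(-8, 75, 53) = -8
n2.3 (MIN): min(-16, -22) = -22
n2 (MAX): max(12, -8, -22) = 12
n3.1 (MIN): min(-70, 11, 17) = -70
n3.2 (MIN): min(59, 23, 77) = 23
n3 (MAX): max(-70, 23) = 23
n0 (MIN): min(27, 12, 23) = 12

12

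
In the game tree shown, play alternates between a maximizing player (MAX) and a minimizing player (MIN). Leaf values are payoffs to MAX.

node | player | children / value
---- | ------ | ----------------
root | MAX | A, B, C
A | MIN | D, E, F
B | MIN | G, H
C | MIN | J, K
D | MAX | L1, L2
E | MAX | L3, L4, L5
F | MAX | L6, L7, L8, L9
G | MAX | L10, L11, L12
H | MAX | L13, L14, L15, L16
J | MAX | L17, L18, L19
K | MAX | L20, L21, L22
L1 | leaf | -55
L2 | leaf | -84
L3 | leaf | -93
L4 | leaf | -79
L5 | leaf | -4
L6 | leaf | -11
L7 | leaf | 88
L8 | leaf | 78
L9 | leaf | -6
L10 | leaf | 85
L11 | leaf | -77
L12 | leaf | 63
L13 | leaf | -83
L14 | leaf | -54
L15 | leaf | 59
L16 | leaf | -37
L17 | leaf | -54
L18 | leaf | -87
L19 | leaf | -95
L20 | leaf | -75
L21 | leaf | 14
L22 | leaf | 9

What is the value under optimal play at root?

59

D (MAX): max(-55, -84) = -55
E (MAX): max(-93, -79, -4) = -4
F (MAX): max(-11, 88, 78, -6) = 88
A (MIN): min(-55, -4, 88) = -55
G (MAX): max(85, -77, 63) = 85
H (MAX): max(-83, -54, 59, -37) = 59
B (MIN): min(85, 59) = 59
J (MAX): max(-54, -87, -95) = -54
K (MAX): max(-75, 14, 9) = 14
C (MIN): min(-54, 14) = -54
root (MAX): max(-55, 59, -54) = 59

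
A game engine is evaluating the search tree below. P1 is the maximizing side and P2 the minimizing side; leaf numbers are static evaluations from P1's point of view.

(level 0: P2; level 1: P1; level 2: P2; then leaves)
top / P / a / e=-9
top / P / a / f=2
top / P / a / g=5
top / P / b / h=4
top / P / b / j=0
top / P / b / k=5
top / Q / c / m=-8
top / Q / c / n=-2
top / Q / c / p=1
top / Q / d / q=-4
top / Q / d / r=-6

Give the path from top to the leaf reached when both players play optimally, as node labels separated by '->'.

a (P2): min(-9, 2, 5) = -9
b (P2): min(4, 0, 5) = 0
P (P1): max(-9, 0) = 0
c (P2): min(-8, -2, 1) = -8
d (P2): min(-4, -6) = -6
Q (P1): max(-8, -6) = -6
top (P2): min(0, -6) = -6
At top, P2 picks Q (lowest: -6).
At Q, P1 picks d (highest: -6).
At d, P2 picks r (lowest: -6).
Terminal value -6.

top -> Q -> d -> r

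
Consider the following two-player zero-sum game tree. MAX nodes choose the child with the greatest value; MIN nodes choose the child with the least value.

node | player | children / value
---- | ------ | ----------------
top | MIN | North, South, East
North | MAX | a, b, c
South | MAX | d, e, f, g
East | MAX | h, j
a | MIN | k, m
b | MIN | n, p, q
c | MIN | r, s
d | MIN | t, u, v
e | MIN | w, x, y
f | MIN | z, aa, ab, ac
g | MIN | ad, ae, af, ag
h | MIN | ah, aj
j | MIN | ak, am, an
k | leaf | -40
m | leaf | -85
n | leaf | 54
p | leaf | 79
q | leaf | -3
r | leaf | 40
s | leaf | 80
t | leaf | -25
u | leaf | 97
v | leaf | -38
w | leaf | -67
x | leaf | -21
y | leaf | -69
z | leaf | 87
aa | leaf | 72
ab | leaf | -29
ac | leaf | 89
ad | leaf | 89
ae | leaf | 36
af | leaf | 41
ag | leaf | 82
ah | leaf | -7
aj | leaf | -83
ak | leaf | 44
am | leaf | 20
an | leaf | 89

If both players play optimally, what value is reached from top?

a (MIN): min(-40, -85) = -85
b (MIN): min(54, 79, -3) = -3
c (MIN): min(40, 80) = 40
North (MAX): max(-85, -3, 40) = 40
d (MIN): min(-25, 97, -38) = -38
e (MIN): min(-67, -21, -69) = -69
f (MIN): min(87, 72, -29, 89) = -29
g (MIN): min(89, 36, 41, 82) = 36
South (MAX): max(-38, -69, -29, 36) = 36
h (MIN): min(-7, -83) = -83
j (MIN): min(44, 20, 89) = 20
East (MAX): max(-83, 20) = 20
top (MIN): min(40, 36, 20) = 20

20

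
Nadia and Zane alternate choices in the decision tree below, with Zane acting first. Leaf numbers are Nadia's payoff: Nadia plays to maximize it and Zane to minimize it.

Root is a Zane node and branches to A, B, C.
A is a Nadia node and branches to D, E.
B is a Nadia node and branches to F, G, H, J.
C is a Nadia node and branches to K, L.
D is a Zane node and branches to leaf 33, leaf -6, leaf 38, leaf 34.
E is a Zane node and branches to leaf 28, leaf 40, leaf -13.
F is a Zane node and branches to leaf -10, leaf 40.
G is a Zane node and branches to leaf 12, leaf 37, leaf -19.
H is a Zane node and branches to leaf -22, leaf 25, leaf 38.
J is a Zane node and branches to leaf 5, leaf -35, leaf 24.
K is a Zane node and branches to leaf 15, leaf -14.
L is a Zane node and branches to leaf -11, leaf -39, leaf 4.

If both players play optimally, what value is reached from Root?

D (Zane): min(33, -6, 38, 34) = -6
E (Zane): min(28, 40, -13) = -13
A (Nadia): max(-6, -13) = -6
F (Zane): min(-10, 40) = -10
G (Zane): min(12, 37, -19) = -19
H (Zane): min(-22, 25, 38) = -22
J (Zane): min(5, -35, 24) = -35
B (Nadia): max(-10, -19, -22, -35) = -10
K (Zane): min(15, -14) = -14
L (Zane): min(-11, -39, 4) = -39
C (Nadia): max(-14, -39) = -14
Root (Zane): min(-6, -10, -14) = -14

-14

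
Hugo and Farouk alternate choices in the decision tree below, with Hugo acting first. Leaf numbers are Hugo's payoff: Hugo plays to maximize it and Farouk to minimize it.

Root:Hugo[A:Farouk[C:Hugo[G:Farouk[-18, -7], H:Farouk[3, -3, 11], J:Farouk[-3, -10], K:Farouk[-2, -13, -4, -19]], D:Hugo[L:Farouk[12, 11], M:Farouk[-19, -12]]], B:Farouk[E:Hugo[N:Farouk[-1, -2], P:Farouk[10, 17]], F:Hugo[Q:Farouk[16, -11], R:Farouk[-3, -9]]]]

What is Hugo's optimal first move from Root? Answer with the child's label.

A

G (Farouk): min(-18, -7) = -18
H (Farouk): min(3, -3, 11) = -3
J (Farouk): min(-3, -10) = -10
K (Farouk): min(-2, -13, -4, -19) = -19
C (Hugo): max(-18, -3, -10, -19) = -3
L (Farouk): min(12, 11) = 11
M (Farouk): min(-19, -12) = -19
D (Hugo): max(11, -19) = 11
A (Farouk): min(-3, 11) = -3
N (Farouk): min(-1, -2) = -2
P (Farouk): min(10, 17) = 10
E (Hugo): max(-2, 10) = 10
Q (Farouk): min(16, -11) = -11
R (Farouk): min(-3, -9) = -9
F (Hugo): max(-11, -9) = -9
B (Farouk): min(10, -9) = -9
Root (Hugo): max(-3, -9) = -3
Hugo at Root wants the highest of {A=-3, B=-9}, so chooses A.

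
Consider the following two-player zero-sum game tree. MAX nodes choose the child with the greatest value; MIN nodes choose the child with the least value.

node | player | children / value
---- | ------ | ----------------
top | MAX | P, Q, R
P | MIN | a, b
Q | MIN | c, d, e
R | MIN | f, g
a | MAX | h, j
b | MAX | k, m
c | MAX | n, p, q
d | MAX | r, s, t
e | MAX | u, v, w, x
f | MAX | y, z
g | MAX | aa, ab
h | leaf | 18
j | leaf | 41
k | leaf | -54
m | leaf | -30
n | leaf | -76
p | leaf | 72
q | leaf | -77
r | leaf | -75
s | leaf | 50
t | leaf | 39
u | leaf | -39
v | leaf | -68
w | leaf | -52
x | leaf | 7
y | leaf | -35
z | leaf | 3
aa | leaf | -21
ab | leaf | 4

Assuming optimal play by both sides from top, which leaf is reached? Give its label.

a (MAX): max(18, 41) = 41
b (MAX): max(-54, -30) = -30
P (MIN): min(41, -30) = -30
c (MAX): max(-76, 72, -77) = 72
d (MAX): max(-75, 50, 39) = 50
e (MAX): max(-39, -68, -52, 7) = 7
Q (MIN): min(72, 50, 7) = 7
f (MAX): max(-35, 3) = 3
g (MAX): max(-21, 4) = 4
R (MIN): min(3, 4) = 3
top (MAX): max(-30, 7, 3) = 7
At top, MAX picks Q (highest: 7).
At Q, MIN picks e (lowest: 7).
At e, MAX picks x (highest: 7).
Terminal value 7.

x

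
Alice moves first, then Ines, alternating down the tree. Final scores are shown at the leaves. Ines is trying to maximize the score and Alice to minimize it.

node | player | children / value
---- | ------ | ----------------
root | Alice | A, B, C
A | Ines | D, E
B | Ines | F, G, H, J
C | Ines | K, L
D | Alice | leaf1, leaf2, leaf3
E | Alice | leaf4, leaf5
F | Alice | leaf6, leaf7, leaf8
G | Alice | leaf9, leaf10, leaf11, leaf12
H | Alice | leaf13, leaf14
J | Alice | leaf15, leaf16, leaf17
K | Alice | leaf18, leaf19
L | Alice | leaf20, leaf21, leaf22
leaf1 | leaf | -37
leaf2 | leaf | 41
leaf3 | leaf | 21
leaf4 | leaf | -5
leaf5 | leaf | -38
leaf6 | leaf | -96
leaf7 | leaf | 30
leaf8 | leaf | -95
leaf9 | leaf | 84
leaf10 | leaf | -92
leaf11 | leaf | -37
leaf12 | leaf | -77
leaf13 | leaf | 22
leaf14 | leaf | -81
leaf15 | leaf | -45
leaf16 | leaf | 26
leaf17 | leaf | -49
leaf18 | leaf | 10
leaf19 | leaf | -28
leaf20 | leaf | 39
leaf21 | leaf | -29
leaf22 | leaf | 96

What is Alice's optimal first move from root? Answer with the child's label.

D (Alice): min(-37, 41, 21) = -37
E (Alice): min(-5, -38) = -38
A (Ines): max(-37, -38) = -37
F (Alice): min(-96, 30, -95) = -96
G (Alice): min(84, -92, -37, -77) = -92
H (Alice): min(22, -81) = -81
J (Alice): min(-45, 26, -49) = -49
B (Ines): max(-96, -92, -81, -49) = -49
K (Alice): min(10, -28) = -28
L (Alice): min(39, -29, 96) = -29
C (Ines): max(-28, -29) = -28
root (Alice): min(-37, -49, -28) = -49
Alice at root wants the lowest of {A=-37, B=-49, C=-28}, so chooses B.

B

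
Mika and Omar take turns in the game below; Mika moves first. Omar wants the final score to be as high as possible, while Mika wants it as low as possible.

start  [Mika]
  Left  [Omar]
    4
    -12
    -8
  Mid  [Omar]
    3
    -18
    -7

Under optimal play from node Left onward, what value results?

4

Left (Omar): max(4, -12, -8) = 4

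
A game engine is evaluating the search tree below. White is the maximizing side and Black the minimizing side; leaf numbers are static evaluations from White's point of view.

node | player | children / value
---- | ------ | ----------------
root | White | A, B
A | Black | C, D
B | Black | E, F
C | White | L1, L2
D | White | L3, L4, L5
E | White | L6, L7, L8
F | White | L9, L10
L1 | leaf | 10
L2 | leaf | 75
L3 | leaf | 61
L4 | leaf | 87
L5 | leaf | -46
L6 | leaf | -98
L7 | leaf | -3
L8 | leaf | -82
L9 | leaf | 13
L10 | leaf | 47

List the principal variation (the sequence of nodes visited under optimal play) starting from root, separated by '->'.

C (White): max(10, 75) = 75
D (White): max(61, 87, -46) = 87
A (Black): min(75, 87) = 75
E (White): max(-98, -3, -82) = -3
F (White): max(13, 47) = 47
B (Black): min(-3, 47) = -3
root (White): max(75, -3) = 75
At root, White picks A (highest: 75).
At A, Black picks C (lowest: 75).
At C, White picks L2 (highest: 75).
Terminal value 75.

root -> A -> C -> L2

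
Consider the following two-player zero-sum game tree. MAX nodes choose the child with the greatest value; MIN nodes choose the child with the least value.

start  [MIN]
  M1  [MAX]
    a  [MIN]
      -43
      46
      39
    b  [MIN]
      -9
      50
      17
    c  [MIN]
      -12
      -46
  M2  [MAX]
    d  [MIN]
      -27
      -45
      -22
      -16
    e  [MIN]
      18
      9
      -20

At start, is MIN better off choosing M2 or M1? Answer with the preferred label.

M2

d (MIN): min(-27, -45, -22, -16) = -45
e (MIN): min(18, 9, -20) = -20
M2 (MAX): max(-45, -20) = -20
a (MIN): min(-43, 46, 39) = -43
b (MIN): min(-9, 50, 17) = -9
c (MIN): min(-12, -46) = -46
M1 (MAX): max(-43, -9, -46) = -9
MIN prefers the lower value; M2=-20, M1=-9. M2 is better since -20 < -9.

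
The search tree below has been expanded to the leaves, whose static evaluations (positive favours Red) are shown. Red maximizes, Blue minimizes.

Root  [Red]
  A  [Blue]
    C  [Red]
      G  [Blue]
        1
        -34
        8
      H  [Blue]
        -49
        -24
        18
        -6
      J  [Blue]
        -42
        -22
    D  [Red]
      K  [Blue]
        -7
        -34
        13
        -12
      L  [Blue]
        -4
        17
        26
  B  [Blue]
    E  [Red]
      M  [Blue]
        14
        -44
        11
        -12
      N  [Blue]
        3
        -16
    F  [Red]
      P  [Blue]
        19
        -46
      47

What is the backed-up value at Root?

-16

G (Blue): min(1, -34, 8) = -34
H (Blue): min(-49, -24, 18, -6) = -49
J (Blue): min(-42, -22) = -42
C (Red): max(-34, -49, -42) = -34
K (Blue): min(-7, -34, 13, -12) = -34
L (Blue): min(-4, 17, 26) = -4
D (Red): max(-34, -4) = -4
A (Blue): min(-34, -4) = -34
M (Blue): min(14, -44, 11, -12) = -44
N (Blue): min(3, -16) = -16
E (Red): max(-44, -16) = -16
P (Blue): min(19, -46) = -46
F (Red): max(-46, 47) = 47
B (Blue): min(-16, 47) = -16
Root (Red): max(-34, -16) = -16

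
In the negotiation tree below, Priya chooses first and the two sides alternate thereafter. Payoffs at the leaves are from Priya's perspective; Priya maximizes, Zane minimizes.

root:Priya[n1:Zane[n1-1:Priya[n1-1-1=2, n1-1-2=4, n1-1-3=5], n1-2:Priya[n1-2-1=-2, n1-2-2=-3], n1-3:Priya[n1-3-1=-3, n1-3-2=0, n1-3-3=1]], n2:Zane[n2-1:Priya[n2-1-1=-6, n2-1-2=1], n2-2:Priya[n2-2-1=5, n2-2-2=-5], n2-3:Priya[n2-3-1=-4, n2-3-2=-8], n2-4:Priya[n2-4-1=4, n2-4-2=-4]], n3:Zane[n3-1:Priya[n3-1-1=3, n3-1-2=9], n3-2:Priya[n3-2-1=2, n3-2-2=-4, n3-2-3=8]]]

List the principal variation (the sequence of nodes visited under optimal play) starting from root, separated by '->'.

root -> n3 -> n3-2 -> n3-2-3

n1-1 (Priya): max(2, 4, 5) = 5
n1-2 (Priya): max(-2, -3) = -2
n1-3 (Priya): max(-3, 0, 1) = 1
n1 (Zane): min(5, -2, 1) = -2
n2-1 (Priya): max(-6, 1) = 1
n2-2 (Priya): max(5, -5) = 5
n2-3 (Priya): max(-4, -8) = -4
n2-4 (Priya): max(4, -4) = 4
n2 (Zane): min(1, 5, -4, 4) = -4
n3-1 (Priya): max(3, 9) = 9
n3-2 (Priya): max(2, -4, 8) = 8
n3 (Zane): min(9, 8) = 8
root (Priya): max(-2, -4, 8) = 8
At root, Priya picks n3 (highest: 8).
At n3, Zane picks n3-2 (lowest: 8).
At n3-2, Priya picks n3-2-3 (highest: 8).
Terminal value 8.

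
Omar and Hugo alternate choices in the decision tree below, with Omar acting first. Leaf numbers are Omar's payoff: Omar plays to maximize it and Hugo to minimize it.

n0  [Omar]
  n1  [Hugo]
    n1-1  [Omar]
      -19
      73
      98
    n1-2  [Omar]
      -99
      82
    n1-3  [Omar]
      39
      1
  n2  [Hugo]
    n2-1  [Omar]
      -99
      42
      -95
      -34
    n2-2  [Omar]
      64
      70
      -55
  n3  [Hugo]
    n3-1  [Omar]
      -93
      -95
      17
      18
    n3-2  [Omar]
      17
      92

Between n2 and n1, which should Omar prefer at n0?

n2

n2-1 (Omar): max(-99, 42, -95, -34) = 42
n2-2 (Omar): max(64, 70, -55) = 70
n2 (Hugo): min(42, 70) = 42
n1-1 (Omar): max(-19, 73, 98) = 98
n1-2 (Omar): max(-99, 82) = 82
n1-3 (Omar): max(39, 1) = 39
n1 (Hugo): min(98, 82, 39) = 39
Omar prefers the higher value; n2=42, n1=39. n2 is better since 42 > 39.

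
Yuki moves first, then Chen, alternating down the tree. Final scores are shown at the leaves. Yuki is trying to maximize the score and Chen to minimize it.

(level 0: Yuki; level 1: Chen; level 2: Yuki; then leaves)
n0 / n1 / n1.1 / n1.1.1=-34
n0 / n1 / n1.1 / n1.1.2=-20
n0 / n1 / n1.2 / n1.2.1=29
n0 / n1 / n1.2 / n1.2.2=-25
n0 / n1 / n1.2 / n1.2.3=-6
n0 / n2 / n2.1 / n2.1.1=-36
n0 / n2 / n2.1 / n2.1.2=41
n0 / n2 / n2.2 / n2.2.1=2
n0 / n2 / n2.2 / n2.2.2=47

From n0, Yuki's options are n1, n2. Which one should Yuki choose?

n1.1 (Yuki): max(-34, -20) = -20
n1.2 (Yuki): max(29, -25, -6) = 29
n1 (Chen): min(-20, 29) = -20
n2.1 (Yuki): max(-36, 41) = 41
n2.2 (Yuki): max(2, 47) = 47
n2 (Chen): min(41, 47) = 41
n0 (Yuki): max(-20, 41) = 41
Yuki at n0 wants the highest of {n1=-20, n2=41}, so chooses n2.

n2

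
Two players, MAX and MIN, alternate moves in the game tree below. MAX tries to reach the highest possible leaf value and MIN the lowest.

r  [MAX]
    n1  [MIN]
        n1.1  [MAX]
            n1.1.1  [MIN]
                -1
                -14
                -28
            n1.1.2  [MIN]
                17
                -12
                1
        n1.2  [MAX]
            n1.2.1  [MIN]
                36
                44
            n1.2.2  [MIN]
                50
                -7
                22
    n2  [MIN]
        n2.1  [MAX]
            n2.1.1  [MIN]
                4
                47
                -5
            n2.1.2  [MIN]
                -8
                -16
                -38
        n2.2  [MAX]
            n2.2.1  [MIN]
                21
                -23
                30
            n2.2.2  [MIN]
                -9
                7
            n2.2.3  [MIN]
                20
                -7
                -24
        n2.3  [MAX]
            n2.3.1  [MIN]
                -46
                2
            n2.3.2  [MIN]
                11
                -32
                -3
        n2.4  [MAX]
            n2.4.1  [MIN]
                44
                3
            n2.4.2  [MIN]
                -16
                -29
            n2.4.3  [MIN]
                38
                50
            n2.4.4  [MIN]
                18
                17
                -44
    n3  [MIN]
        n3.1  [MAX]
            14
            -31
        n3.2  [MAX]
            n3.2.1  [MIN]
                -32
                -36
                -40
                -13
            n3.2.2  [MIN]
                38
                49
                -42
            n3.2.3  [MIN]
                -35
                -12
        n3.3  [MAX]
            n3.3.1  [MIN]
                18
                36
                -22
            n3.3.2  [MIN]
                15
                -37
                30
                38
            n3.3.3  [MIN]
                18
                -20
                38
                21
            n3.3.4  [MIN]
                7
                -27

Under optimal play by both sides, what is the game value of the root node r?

-12

n1.1.1 (MIN): min(-1, -14, -28) = -28
n1.1.2 (MIN): min(17, -12, 1) = -12
n1.1 (MAX): max(-28, -12) = -12
n1.2.1 (MIN): min(36, 44) = 36
n1.2.2 (MIN): min(50, -7, 22) = -7
n1.2 (MAX): max(36, -7) = 36
n1 (MIN): min(-12, 36) = -12
n2.1.1 (MIN): min(4, 47, -5) = -5
n2.1.2 (MIN): min(-8, -16, -38) = -38
n2.1 (MAX): max(-5, -38) = -5
n2.2.1 (MIN): min(21, -23, 30) = -23
n2.2.2 (MIN): min(-9, 7) = -9
n2.2.3 (MIN): min(20, -7, -24) = -24
n2.2 (MAX): max(-23, -9, -24) = -9
n2.3.1 (MIN): min(-46, 2) = -46
n2.3.2 (MIN): min(11, -32, -3) = -32
n2.3 (MAX): max(-46, -32) = -32
n2.4.1 (MIN): min(44, 3) = 3
n2.4.2 (MIN): min(-16, -29) = -29
n2.4.3 (MIN): min(38, 50) = 38
n2.4.4 (MIN): min(18, 17, -44) = -44
n2.4 (MAX): max(3, -29, 38, -44) = 38
n2 (MIN): min(-5, -9, -32, 38) = -32
n3.1 (MAX): max(14, -31) = 14
n3.2.1 (MIN): min(-32, -36, -40, -13) = -40
n3.2.2 (MIN): min(38, 49, -42) = -42
n3.2.3 (MIN): min(-35, -12) = -35
n3.2 (MAX): max(-40, -42, -35) = -35
n3.3.1 (MIN): min(18, 36, -22) = -22
n3.3.2 (MIN): min(15, -37, 30, 38) = -37
n3.3.3 (MIN): min(18, -20, 38, 21) = -20
n3.3.4 (MIN): min(7, -27) = -27
n3.3 (MAX): max(-22, -37, -20, -27) = -20
n3 (MIN): min(14, -35, -20) = -35
r (MAX): max(-12, -32, -35) = -12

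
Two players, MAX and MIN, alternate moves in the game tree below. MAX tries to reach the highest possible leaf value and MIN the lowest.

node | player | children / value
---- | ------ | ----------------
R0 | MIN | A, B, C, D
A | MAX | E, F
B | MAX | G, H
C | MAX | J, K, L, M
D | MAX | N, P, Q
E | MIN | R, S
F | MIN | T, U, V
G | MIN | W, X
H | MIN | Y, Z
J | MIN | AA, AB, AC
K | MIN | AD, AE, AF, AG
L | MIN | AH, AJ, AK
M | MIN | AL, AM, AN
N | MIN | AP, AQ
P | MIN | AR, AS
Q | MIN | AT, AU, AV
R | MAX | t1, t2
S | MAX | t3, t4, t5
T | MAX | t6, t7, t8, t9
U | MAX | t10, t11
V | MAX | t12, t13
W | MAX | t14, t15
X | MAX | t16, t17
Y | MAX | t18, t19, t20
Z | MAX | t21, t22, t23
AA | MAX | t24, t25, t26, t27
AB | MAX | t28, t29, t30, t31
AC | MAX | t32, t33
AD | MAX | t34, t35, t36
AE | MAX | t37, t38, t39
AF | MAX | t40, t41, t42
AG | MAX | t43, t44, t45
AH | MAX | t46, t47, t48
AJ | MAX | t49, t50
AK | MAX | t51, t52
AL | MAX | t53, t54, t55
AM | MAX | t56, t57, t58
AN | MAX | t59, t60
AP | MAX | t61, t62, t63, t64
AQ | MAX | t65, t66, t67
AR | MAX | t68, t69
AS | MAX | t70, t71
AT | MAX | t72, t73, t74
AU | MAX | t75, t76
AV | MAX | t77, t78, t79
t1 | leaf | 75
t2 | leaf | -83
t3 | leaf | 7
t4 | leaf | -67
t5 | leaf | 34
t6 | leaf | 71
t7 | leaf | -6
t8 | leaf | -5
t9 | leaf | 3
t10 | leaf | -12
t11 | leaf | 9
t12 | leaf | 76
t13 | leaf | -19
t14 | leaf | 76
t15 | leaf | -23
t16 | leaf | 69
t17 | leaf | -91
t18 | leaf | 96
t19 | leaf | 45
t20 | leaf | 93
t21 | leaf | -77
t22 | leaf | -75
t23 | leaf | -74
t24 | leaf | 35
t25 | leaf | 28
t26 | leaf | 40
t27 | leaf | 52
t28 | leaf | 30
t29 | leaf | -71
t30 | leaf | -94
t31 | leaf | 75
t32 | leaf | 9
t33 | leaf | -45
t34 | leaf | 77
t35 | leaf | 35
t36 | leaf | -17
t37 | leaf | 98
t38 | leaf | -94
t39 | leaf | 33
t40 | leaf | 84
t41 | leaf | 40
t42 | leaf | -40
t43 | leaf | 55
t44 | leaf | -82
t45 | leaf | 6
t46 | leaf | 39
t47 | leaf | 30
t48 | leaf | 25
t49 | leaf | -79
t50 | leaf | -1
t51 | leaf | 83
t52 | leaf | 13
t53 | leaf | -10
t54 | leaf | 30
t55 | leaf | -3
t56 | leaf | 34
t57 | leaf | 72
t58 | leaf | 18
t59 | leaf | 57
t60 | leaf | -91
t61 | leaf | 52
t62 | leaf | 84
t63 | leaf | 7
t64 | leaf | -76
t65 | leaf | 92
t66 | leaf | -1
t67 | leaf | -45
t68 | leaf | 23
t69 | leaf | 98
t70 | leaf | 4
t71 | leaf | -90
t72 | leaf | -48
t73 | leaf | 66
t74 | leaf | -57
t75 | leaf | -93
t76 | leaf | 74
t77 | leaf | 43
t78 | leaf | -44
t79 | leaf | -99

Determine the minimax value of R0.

R (MAX): max(75, -83) = 75
S (MAX): max(7, -67, 34) = 34
E (MIN): min(75, 34) = 34
T (MAX): max(71, -6, -5, 3) = 71
U (MAX): max(-12, 9) = 9
V (MAX): max(76, -19) = 76
F (MIN): min(71, 9, 76) = 9
A (MAX): max(34, 9) = 34
W (MAX): max(76, -23) = 76
X (MAX): max(69, -91) = 69
G (MIN): min(76, 69) = 69
Y (MAX): max(96, 45, 93) = 96
Z (MAX): max(-77, -75, -74) = -74
H (MIN): min(96, -74) = -74
B (MAX): max(69, -74) = 69
AA (MAX): max(35, 28, 40, 52) = 52
AB (MAX): max(30, -71, -94, 75) = 75
AC (MAX): max(9, -45) = 9
J (MIN): min(52, 75, 9) = 9
AD (MAX): max(77, 35, -17) = 77
AE (MAX): max(98, -94, 33) = 98
AF (MAX): max(84, 40, -40) = 84
AG (MAX): max(55, -82, 6) = 55
K (MIN): min(77, 98, 84, 55) = 55
AH (MAX): max(39, 30, 25) = 39
AJ (MAX): max(-79, -1) = -1
AK (MAX): max(83, 13) = 83
L (MIN): min(39, -1, 83) = -1
AL (MAX): max(-10, 30, -3) = 30
AM (MAX): max(34, 72, 18) = 72
AN (MAX): max(57, -91) = 57
M (MIN): min(30, 72, 57) = 30
C (MAX): max(9, 55, -1, 30) = 55
AP (MAX): max(52, 84, 7, -76) = 84
AQ (MAX): max(92, -1, -45) = 92
N (MIN): min(84, 92) = 84
AR (MAX): max(23, 98) = 98
AS (MAX): max(4, -90) = 4
P (MIN): min(98, 4) = 4
AT (MAX): max(-48, 66, -57) = 66
AU (MAX): max(-93, 74) = 74
AV (MAX): max(43, -44, -99) = 43
Q (MIN): min(66, 74, 43) = 43
D (MAX): max(84, 4, 43) = 84
R0 (MIN): min(34, 69, 55, 84) = 34

34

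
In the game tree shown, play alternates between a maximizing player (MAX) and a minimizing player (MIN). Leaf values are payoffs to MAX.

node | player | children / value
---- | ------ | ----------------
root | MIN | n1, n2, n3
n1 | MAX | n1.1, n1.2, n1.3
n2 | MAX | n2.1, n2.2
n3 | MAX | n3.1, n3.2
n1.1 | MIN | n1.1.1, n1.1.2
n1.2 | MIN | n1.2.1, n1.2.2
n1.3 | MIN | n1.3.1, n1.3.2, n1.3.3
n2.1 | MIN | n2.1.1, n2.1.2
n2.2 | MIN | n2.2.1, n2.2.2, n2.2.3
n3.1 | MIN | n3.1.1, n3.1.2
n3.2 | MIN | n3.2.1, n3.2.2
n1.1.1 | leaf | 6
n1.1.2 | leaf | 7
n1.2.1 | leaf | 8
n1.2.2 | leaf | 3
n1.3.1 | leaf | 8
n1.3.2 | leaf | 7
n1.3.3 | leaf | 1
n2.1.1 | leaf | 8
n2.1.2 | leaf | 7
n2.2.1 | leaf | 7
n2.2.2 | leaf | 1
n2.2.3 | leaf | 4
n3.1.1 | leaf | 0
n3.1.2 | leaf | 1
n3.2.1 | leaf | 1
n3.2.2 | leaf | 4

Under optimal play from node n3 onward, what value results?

n3.1 (MIN): min(0, 1) = 0
n3.2 (MIN): min(1, 4) = 1
n3 (MAX): max(0, 1) = 1

1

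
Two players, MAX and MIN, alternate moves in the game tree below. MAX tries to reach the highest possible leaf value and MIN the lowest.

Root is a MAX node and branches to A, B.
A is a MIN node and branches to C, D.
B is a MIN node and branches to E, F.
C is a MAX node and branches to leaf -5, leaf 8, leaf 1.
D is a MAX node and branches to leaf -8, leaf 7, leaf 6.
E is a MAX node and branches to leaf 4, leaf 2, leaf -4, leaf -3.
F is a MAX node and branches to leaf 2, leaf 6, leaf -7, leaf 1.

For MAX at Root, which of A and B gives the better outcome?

A

C (MAX): max(-5, 8, 1) = 8
D (MAX): max(-8, 7, 6) = 7
A (MIN): min(8, 7) = 7
E (MAX): max(4, 2, -4, -3) = 4
F (MAX): max(2, 6, -7, 1) = 6
B (MIN): min(4, 6) = 4
MAX prefers the higher value; A=7, B=4. A is better since 7 > 4.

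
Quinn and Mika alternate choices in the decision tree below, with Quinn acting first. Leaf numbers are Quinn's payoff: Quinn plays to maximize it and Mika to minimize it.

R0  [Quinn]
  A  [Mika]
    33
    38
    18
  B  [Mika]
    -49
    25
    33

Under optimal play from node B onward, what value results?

-49

B (Mika): min(-49, 25, 33) = -49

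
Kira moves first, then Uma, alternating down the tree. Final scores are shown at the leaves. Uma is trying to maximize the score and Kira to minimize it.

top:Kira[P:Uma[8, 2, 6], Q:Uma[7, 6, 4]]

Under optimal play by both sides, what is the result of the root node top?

7

P (Uma): max(8, 2, 6) = 8
Q (Uma): max(7, 6, 4) = 7
top (Kira): min(8, 7) = 7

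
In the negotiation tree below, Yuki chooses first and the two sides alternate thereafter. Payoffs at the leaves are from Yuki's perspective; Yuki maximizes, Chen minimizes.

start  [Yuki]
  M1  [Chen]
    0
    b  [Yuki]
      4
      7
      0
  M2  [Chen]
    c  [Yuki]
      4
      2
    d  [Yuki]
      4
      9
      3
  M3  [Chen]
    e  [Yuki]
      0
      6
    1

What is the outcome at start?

4

b (Yuki): max(4, 7, 0) = 7
M1 (Chen): min(0, 7) = 0
c (Yuki): max(4, 2) = 4
d (Yuki): max(4, 9, 3) = 9
M2 (Chen): min(4, 9) = 4
e (Yuki): max(0, 6) = 6
M3 (Chen): min(6, 1) = 1
start (Yuki): max(0, 4, 1) = 4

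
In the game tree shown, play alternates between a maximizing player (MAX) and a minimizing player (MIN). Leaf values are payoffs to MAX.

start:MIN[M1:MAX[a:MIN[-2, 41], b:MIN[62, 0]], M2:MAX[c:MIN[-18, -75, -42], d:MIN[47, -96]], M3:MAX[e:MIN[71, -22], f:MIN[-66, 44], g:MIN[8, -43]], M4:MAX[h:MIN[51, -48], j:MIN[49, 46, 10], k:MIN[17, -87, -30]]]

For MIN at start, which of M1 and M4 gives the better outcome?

a (MIN): min(-2, 41) = -2
b (MIN): min(62, 0) = 0
M1 (MAX): max(-2, 0) = 0
h (MIN): min(51, -48) = -48
j (MIN): min(49, 46, 10) = 10
k (MIN): min(17, -87, -30) = -87
M4 (MAX): max(-48, 10, -87) = 10
MIN prefers the lower value; M1=0, M4=10. M1 is better since 0 < 10.

M1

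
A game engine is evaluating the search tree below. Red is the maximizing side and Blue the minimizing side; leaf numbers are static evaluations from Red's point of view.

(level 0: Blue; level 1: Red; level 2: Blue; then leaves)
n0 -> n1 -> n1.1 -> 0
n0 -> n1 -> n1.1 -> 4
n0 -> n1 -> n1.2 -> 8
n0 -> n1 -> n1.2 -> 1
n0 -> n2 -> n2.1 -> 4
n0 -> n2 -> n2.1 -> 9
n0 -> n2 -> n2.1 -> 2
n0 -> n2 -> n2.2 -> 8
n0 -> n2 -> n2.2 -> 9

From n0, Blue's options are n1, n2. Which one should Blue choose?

n1.1 (Blue): min(0, 4) = 0
n1.2 (Blue): min(8, 1) = 1
n1 (Red): max(0, 1) = 1
n2.1 (Blue): min(4, 9, 2) = 2
n2.2 (Blue): min(8, 9) = 8
n2 (Red): max(2, 8) = 8
n0 (Blue): min(1, 8) = 1
Blue at n0 wants the lowest of {n1=1, n2=8}, so chooses n1.

n1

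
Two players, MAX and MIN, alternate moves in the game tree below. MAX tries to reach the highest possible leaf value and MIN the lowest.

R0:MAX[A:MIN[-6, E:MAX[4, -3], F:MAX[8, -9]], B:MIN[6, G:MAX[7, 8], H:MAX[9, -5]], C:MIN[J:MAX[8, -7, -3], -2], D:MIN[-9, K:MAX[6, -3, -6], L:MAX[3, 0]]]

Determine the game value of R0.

E (MAX): max(4, -3) = 4
F (MAX): max(8, -9) = 8
A (MIN): min(-6, 4, 8) = -6
G (MAX): max(7, 8) = 8
H (MAX): max(9, -5) = 9
B (MIN): min(6, 8, 9) = 6
J (MAX): max(8, -7, -3) = 8
C (MIN): min(8, -2) = -2
K (MAX): max(6, -3, -6) = 6
L (MAX): max(3, 0) = 3
D (MIN): min(-9, 6, 3) = -9
R0 (MAX): max(-6, 6, -2, -9) = 6

6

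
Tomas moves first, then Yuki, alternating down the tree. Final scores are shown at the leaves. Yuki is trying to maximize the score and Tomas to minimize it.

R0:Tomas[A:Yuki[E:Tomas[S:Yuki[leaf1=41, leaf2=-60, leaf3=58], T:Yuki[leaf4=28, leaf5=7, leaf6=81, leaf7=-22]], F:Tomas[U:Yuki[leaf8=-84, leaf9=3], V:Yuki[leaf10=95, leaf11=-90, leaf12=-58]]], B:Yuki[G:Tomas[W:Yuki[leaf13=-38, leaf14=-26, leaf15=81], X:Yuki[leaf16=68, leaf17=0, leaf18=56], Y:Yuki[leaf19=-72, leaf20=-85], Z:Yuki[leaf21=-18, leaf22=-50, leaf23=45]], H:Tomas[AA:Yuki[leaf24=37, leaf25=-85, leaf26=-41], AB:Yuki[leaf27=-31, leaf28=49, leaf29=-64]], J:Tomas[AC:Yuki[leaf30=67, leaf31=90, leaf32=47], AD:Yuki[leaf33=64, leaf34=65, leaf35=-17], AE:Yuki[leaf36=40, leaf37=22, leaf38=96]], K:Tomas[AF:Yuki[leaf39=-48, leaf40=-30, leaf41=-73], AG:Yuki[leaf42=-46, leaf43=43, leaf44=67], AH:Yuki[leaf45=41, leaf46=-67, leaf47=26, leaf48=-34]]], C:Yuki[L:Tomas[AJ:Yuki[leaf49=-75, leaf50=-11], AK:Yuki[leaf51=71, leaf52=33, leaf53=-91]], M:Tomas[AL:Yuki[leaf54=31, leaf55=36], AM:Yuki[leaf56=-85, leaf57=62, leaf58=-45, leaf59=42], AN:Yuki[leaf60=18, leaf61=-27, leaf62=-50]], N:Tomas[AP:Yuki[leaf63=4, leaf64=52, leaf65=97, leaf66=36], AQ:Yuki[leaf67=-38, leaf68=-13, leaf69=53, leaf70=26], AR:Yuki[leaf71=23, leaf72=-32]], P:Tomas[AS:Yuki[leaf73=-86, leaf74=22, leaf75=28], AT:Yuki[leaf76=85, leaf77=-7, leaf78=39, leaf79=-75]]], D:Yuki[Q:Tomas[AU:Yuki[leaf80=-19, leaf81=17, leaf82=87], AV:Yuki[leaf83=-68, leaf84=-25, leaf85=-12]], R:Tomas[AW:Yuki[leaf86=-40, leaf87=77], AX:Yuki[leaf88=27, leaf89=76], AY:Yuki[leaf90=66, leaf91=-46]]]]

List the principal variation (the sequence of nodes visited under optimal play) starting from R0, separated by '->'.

R0 -> C -> P -> AS -> leaf75

S (Yuki): max(41, -60, 58) = 58
T (Yuki): max(28, 7, 81, -22) = 81
E (Tomas): min(58, 81) = 58
U (Yuki): max(-84, 3) = 3
V (Yuki): max(95, -90, -58) = 95
F (Tomas): min(3, 95) = 3
A (Yuki): max(58, 3) = 58
W (Yuki): max(-38, -26, 81) = 81
X (Yuki): max(68, 0, 56) = 68
Y (Yuki): max(-72, -85) = -72
Z (Yuki): max(-18, -50, 45) = 45
G (Tomas): min(81, 68, -72, 45) = -72
AA (Yuki): max(37, -85, -41) = 37
AB (Yuki): max(-31, 49, -64) = 49
H (Tomas): min(37, 49) = 37
AC (Yuki): max(67, 90, 47) = 90
AD (Yuki): max(64, 65, -17) = 65
AE (Yuki): max(40, 22, 96) = 96
J (Tomas): min(90, 65, 96) = 65
AF (Yuki): max(-48, -30, -73) = -30
AG (Yuki): max(-46, 43, 67) = 67
AH (Yuki): max(41, -67, 26, -34) = 41
K (Tomas): min(-30, 67, 41) = -30
B (Yuki): max(-72, 37, 65, -30) = 65
AJ (Yuki): max(-75, -11) = -11
AK (Yuki): max(71, 33, -91) = 71
L (Tomas): min(-11, 71) = -11
AL (Yuki): max(31, 36) = 36
AM (Yuki): max(-85, 62, -45, 42) = 62
AN (Yuki): max(18, -27, -50) = 18
M (Tomas): min(36, 62, 18) = 18
AP (Yuki): max(4, 52, 97, 36) = 97
AQ (Yuki): max(-38, -13, 53, 26) = 53
AR (Yuki): max(23, -32) = 23
N (Tomas): min(97, 53, 23) = 23
AS (Yuki): max(-86, 22, 28) = 28
AT (Yuki): max(85, -7, 39, -75) = 85
P (Tomas): min(28, 85) = 28
C (Yuki): max(-11, 18, 23, 28) = 28
AU (Yuki): max(-19, 17, 87) = 87
AV (Yuki): max(-68, -25, -12) = -12
Q (Tomas): min(87, -12) = -12
AW (Yuki): max(-40, 77) = 77
AX (Yuki): max(27, 76) = 76
AY (Yuki): max(66, -46) = 66
R (Tomas): min(77, 76, 66) = 66
D (Yuki): max(-12, 66) = 66
R0 (Tomas): min(58, 65, 28, 66) = 28
At R0, Tomas picks C (lowest: 28).
At C, Yuki picks P (highest: 28).
At P, Tomas picks AS (lowest: 28).
At AS, Yuki picks leaf75 (highest: 28).
Terminal value 28.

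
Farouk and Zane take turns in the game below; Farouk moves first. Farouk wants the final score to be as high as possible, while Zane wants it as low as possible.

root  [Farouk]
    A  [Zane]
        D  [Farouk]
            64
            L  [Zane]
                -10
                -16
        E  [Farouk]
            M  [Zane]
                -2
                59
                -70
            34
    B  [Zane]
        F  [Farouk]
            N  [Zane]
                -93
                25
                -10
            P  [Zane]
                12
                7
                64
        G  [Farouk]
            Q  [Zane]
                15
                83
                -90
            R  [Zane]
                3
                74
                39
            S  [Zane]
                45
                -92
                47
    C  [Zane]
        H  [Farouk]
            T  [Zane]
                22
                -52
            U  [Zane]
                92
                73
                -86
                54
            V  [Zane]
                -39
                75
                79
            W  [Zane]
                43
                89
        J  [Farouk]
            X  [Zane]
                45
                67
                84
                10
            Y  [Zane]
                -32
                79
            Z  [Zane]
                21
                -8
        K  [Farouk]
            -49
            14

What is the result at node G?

Q (Zane): min(15, 83, -90) = -90
R (Zane): min(3, 74, 39) = 3
S (Zane): min(45, -92, 47) = -92
G (Farouk): max(-90, 3, -92) = 3

3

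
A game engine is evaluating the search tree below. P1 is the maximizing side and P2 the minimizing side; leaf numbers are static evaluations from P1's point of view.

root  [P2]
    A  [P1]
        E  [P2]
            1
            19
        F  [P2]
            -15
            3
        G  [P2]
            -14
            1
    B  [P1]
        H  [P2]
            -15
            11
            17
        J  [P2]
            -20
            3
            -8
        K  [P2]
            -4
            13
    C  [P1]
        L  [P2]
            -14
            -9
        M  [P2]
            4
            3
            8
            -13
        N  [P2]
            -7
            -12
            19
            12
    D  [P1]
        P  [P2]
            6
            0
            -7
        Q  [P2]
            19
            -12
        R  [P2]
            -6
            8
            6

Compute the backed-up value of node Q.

-12

Q (P2): min(19, -12) = -12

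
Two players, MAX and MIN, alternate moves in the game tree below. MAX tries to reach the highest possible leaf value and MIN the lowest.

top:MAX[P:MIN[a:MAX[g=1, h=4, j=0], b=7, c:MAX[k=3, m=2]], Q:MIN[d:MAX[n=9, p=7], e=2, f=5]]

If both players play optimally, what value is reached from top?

3

a (MAX): max(1, 4, 0) = 4
c (MAX): max(3, 2) = 3
P (MIN): min(4, 7, 3) = 3
d (MAX): max(9, 7) = 9
Q (MIN): min(9, 2, 5) = 2
top (MAX): max(3, 2) = 3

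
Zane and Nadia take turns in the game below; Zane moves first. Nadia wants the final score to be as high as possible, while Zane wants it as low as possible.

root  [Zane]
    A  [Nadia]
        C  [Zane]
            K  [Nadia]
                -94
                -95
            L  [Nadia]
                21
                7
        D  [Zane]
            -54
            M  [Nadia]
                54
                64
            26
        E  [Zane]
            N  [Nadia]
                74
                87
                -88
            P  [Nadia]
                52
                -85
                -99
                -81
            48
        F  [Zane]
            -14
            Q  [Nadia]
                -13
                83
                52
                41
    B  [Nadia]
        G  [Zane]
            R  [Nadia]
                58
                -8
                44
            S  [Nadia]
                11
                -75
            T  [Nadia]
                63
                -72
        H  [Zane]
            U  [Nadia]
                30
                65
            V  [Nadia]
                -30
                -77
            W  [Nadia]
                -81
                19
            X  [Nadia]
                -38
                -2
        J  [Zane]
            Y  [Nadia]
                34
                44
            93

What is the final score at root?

44

K (Nadia): max(-94, -95) = -94
L (Nadia): max(21, 7) = 21
C (Zane): min(-94, 21) = -94
M (Nadia): max(54, 64) = 64
D (Zane): min(-54, 64, 26) = -54
N (Nadia): max(74, 87, -88) = 87
P (Nadia): max(52, -85, -99, -81) = 52
E (Zane): min(87, 52, 48) = 48
Q (Nadia): max(-13, 83, 52, 41) = 83
F (Zane): min(-14, 83) = -14
A (Nadia): max(-94, -54, 48, -14) = 48
R (Nadia): max(58, -8, 44) = 58
S (Nadia): max(11, -75) = 11
T (Nadia): max(63, -72) = 63
G (Zane): min(58, 11, 63) = 11
U (Nadia): max(30, 65) = 65
V (Nadia): max(-30, -77) = -30
W (Nadia): max(-81, 19) = 19
X (Nadia): max(-38, -2) = -2
H (Zane): min(65, -30, 19, -2) = -30
Y (Nadia): max(34, 44) = 44
J (Zane): min(44, 93) = 44
B (Nadia): max(11, -30, 44) = 44
root (Zane): min(48, 44) = 44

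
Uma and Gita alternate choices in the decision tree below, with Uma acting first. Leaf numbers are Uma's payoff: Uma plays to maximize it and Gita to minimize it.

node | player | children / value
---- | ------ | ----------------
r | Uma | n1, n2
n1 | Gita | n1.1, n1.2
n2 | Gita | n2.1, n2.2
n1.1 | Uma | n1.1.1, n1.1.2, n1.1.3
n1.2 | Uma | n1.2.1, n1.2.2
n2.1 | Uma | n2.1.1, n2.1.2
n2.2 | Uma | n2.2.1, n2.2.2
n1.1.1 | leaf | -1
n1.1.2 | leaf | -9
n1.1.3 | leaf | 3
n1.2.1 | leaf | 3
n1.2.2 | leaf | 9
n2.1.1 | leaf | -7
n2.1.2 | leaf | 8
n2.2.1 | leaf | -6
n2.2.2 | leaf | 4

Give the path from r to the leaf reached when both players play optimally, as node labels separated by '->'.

r -> n2 -> n2.2 -> n2.2.2

n1.1 (Uma): max(-1, -9, 3) = 3
n1.2 (Uma): max(3, 9) = 9
n1 (Gita): min(3, 9) = 3
n2.1 (Uma): max(-7, 8) = 8
n2.2 (Uma): max(-6, 4) = 4
n2 (Gita): min(8, 4) = 4
r (Uma): max(3, 4) = 4
At r, Uma picks n2 (highest: 4).
At n2, Gita picks n2.2 (lowest: 4).
At n2.2, Uma picks n2.2.2 (highest: 4).
Terminal value 4.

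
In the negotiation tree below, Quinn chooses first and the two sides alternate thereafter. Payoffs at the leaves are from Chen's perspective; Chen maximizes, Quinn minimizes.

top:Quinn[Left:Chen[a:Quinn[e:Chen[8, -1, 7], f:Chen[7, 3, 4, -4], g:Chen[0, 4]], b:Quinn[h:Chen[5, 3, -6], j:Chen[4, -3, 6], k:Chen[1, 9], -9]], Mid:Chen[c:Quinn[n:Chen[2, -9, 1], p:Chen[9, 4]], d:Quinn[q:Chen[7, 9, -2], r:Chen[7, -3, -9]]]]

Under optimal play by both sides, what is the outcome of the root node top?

e (Chen): max(8, -1, 7) = 8
f (Chen): max(7, 3, 4, -4) = 7
g (Chen): max(0, 4) = 4
a (Quinn): min(8, 7, 4) = 4
h (Chen): max(5, 3, -6) = 5
j (Chen): max(4, -3, 6) = 6
k (Chen): max(1, 9) = 9
b (Quinn): min(5, 6, 9, -9) = -9
Left (Chen): max(4, -9) = 4
n (Chen): max(2, -9, 1) = 2
p (Chen): max(9, 4) = 9
c (Quinn): min(2, 9) = 2
q (Chen): max(7, 9, -2) = 9
r (Chen): max(7, -3, -9) = 7
d (Quinn): min(9, 7) = 7
Mid (Chen): max(2, 7) = 7
top (Quinn): min(4, 7) = 4

4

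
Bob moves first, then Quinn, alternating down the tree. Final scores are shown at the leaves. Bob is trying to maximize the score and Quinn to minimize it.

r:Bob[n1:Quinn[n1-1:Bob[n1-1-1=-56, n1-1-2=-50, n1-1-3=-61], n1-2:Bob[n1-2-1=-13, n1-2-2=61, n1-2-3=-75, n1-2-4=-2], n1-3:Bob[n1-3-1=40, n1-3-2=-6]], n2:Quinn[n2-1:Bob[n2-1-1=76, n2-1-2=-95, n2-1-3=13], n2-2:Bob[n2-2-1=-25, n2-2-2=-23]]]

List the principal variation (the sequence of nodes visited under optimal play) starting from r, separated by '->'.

r -> n2 -> n2-2 -> n2-2-2

n1-1 (Bob): max(-56, -50, -61) = -50
n1-2 (Bob): max(-13, 61, -75, -2) = 61
n1-3 (Bob): max(40, -6) = 40
n1 (Quinn): min(-50, 61, 40) = -50
n2-1 (Bob): max(76, -95, 13) = 76
n2-2 (Bob): max(-25, -23) = -23
n2 (Quinn): min(76, -23) = -23
r (Bob): max(-50, -23) = -23
At r, Bob picks n2 (highest: -23).
At n2, Quinn picks n2-2 (lowest: -23).
At n2-2, Bob picks n2-2-2 (highest: -23).
Terminal value -23.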